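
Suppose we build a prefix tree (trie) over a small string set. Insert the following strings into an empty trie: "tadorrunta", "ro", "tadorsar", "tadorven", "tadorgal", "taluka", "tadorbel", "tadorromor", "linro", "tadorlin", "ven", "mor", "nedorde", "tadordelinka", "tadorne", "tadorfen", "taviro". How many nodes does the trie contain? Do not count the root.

69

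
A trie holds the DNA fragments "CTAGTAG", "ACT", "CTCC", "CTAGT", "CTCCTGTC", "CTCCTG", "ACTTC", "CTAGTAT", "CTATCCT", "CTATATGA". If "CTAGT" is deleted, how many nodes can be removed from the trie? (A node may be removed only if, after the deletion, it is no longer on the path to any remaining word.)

0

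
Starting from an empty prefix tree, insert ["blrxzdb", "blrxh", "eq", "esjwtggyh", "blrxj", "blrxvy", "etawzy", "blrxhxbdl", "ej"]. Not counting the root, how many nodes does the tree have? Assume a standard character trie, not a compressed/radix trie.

31

Count nodes per top-level branch (shared prefixes stored once):
  'b'-branch (blrxh, blrxhxbdl, blrxj, blrxvy, blrxzdb): 15 nodes
  'e'-branch (ej, eq, esjwtggyh, etawzy): 16 nodes
Sum: 31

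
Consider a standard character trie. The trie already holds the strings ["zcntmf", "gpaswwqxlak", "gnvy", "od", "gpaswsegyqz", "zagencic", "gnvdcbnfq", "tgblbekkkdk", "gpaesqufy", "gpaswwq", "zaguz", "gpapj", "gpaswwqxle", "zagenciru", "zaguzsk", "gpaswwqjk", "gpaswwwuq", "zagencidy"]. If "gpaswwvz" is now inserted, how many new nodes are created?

2

The longest prefix of "gpaswwvz" already in the trie is "gpasww" (length 6).
So 8 − 6 = 2 new nodes.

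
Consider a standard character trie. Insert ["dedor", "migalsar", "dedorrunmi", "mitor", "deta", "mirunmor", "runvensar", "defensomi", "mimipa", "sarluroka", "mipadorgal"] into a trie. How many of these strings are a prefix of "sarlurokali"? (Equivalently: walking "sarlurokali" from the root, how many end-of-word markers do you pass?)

1

Traverse "sarlurokali" character by character; count nodes along the way that are marked as word ends.
Prefixes of the query that are stored words: "sarluroka"
Count: 1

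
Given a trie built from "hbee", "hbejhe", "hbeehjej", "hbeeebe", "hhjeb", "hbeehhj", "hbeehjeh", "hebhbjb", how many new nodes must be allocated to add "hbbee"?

3

"hb" is already a path in the trie; the remaining "bee" must be added.
So 5 − 2 = 3 new nodes.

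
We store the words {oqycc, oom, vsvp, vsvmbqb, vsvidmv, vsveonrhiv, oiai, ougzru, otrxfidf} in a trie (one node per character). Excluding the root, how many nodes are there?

41

Count nodes per top-level branch (shared prefixes stored once):
  'o'-branch (oiai, oom, oqycc, otrxfidf, ougzru): 22 nodes
  'v'-branch (vsveonrhiv, vsvidmv, vsvmbqb, vsvp): 19 nodes
Sum: 41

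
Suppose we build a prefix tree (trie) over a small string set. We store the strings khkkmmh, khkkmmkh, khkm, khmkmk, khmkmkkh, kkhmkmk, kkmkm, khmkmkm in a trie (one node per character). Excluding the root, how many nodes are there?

26

Trie structure (* marks end of a word):
(root)
└─ k
   ├─ h
   │  ├─ k
   │  │  ├─ k
   │  │  │  └─ m
   │  │  │     └─ m
   │  │  │        ├─ h *
   │  │  │        └─ k
   │  │  │           └─ h *
   │  │  └─ m *
   │  └─ m
   │     └─ k
   │        └─ m
   │           └─ k *
   │              ├─ k
   │              │  └─ h *
   │              └─ m *
   └─ k
      ├─ h
      │  └─ m
      │     └─ k
      │        └─ m
      │           └─ k *
      └─ m
         └─ k
            └─ m *
Counting every labelled node above: 26.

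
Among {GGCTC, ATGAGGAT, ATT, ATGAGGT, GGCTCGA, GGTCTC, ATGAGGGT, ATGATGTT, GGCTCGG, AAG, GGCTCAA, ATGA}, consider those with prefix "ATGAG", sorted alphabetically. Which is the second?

Words with prefix "ATGAG", in lexicographic order: "ATGAGGAT", "ATGAGGGT", "ATGAGGT"
The 2nd is ATGAGGGT.

ATGAGGGT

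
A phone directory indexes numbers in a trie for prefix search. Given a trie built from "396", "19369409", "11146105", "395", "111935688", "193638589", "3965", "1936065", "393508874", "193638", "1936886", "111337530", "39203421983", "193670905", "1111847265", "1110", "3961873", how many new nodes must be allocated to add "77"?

"77" shares no prefix with any stored word, so all 2 characters open new nodes.
2 − 0 = 2 new nodes.

2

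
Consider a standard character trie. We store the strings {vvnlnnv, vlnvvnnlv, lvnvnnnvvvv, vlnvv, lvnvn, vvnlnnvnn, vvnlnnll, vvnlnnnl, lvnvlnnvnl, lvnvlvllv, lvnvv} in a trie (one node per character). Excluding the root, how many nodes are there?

For each word, the new-node count is its length minus the longest prefix already in the trie:
  "vvnlnnv" → 7 new (v, v, n, l, n, n, v)
  "vlnvvnnlv" → prefix "v" already present; 8 new (l, n, v, v, n, n, l, v)
  "lvnvnnnvvvv" → 11 new (l, v, n, v, n, n, n, v, v, v, v)
  "vlnvv" → prefix "vlnvv" already present; 0 new (none)
  "lvnvn" → prefix "lvnvn" already present; 0 new (none)
  "vvnlnnvnn" → prefix "vvnlnnv" already present; 2 new (n, n)
  "vvnlnnll" → prefix "vvnlnn" already present; 2 new (l, l)
  "vvnlnnnl" → prefix "vvnlnn" already present; 2 new (n, l)
  "lvnvlnnvnl" → prefix "lvnv" already present; 6 new (l, n, n, v, n, l)
  "lvnvlvllv" → prefix "lvnvl" already present; 4 new (v, l, l, v)
  "lvnvv" → prefix "lvnv" already present; 1 new (v)
Total nodes = 7 + 8 + 11 + 0 + 0 + 2 + 2 + 2 + 6 + 4 + 1 = 43

43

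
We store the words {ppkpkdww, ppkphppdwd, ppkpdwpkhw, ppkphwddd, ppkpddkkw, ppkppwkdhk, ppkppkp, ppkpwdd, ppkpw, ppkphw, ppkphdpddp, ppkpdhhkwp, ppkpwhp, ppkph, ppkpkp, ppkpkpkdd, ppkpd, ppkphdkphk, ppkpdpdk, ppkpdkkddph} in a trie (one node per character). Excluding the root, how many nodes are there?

68

For each word, the new-node count is its length minus the longest prefix already in the trie:
  "ppkpkdww" → 8 new (p, p, k, p, k, d, w, w)
  "ppkphppdwd" → prefix "ppkp" already present; 6 new (h, p, p, d, w, d)
  "ppkpdwpkhw" → prefix "ppkp" already present; 6 new (d, w, p, k, h, w)
  "ppkphwddd" → prefix "ppkph" already present; 4 new (w, d, d, d)
  "ppkpddkkw" → prefix "ppkpd" already present; 4 new (d, k, k, w)
  "ppkppwkdhk" → prefix "ppkp" already present; 6 new (p, w, k, d, h, k)
  "ppkppkp" → prefix "ppkpp" already present; 2 new (k, p)
  "ppkpwdd" → prefix "ppkp" already present; 3 new (w, d, d)
  "ppkpw" → prefix "ppkpw" already present; 0 new (none)
  "ppkphw" → prefix "ppkphw" already present; 0 new (none)
  "ppkphdpddp" → prefix "ppkph" already present; 5 new (d, p, d, d, p)
  "ppkpdhhkwp" → prefix "ppkpd" already present; 5 new (h, h, k, w, p)
  "ppkpwhp" → prefix "ppkpw" already present; 2 new (h, p)
  "ppkph" → prefix "ppkph" already present; 0 new (none)
  "ppkpkp" → prefix "ppkpk" already present; 1 new (p)
  "ppkpkpkdd" → prefix "ppkpkp" already present; 3 new (k, d, d)
  "ppkpd" → prefix "ppkpd" already present; 0 new (none)
  "ppkphdkphk" → prefix "ppkphd" already present; 4 new (k, p, h, k)
  "ppkpdpdk" → prefix "ppkpd" already present; 3 new (p, d, k)
  "ppkpdkkddph" → prefix "ppkpd" already present; 6 new (k, k, d, d, p, h)
Total nodes = 8 + 6 + 6 + 4 + 4 + 6 + 2 + 3 + 0 + 0 + 5 + 5 + 2 + 0 + 1 + 3 + 0 + 4 + 3 + 6 = 68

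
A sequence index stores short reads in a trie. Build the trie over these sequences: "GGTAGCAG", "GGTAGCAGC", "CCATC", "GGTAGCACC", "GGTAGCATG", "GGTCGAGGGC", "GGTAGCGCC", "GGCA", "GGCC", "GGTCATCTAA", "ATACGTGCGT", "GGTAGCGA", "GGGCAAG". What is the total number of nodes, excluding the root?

53

Trace insertions, counting only characters that open a new branch:
  "GGTAGCAG" → 8 new (G, G, T, A, G, C, A, G)
  "GGTAGCAGC" → prefix "GGTAGCAG" already present; 1 new (C)
  "CCATC" → 5 new (C, C, A, T, C)
  "GGTAGCACC" → prefix "GGTAGCA" already present; 2 new (C, C)
  "GGTAGCATG" → prefix "GGTAGCA" already present; 2 new (T, G)
  "GGTCGAGGGC" → prefix "GGT" already present; 7 new (C, G, A, G, G, G, C)
  "GGTAGCGCC" → prefix "GGTAGC" already present; 3 new (G, C, C)
  "GGCA" → prefix "GG" already present; 2 new (C, A)
  "GGCC" → prefix "GGC" already present; 1 new (C)
  "GGTCATCTAA" → prefix "GGTC" already present; 6 new (A, T, C, T, A, A)
  "ATACGTGCGT" → 10 new (A, T, A, C, G, T, G, C, G, T)
  "GGTAGCGA" → prefix "GGTAGCG" already present; 1 new (A)
  "GGGCAAG" → prefix "GG" already present; 5 new (G, C, A, A, G)
Total nodes = 8 + 1 + 5 + 2 + 2 + 7 + 3 + 2 + 1 + 6 + 10 + 1 + 5 = 53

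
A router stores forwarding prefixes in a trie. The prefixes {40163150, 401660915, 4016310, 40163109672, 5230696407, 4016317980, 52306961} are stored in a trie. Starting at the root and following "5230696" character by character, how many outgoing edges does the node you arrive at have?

2

Walk "5230696" from the root, arriving at one node.
Characters that immediately follow "5230696" among the stored strings: {1, 4}.
That node has 2 child edges.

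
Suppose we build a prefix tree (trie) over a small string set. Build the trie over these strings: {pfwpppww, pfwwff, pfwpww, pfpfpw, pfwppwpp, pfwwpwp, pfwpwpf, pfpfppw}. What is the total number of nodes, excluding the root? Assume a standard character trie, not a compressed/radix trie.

27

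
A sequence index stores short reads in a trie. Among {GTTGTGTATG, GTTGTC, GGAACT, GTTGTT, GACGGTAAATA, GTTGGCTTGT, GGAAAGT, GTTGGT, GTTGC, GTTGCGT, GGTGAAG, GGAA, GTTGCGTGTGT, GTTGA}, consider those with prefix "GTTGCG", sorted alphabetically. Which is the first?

GTTGCGT

DFS of the "GTTGCG" subtree visits, in order: "GTTGCGT", "GTTGCGTGTGT"
The 1st is GTTGCGT.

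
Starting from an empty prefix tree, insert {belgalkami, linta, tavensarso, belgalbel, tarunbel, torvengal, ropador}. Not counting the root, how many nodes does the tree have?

Insert word by word; a character creates a node only if that edge doesn't already exist:
  "belgalkami" → 10 new (b, e, l, g, a, l, k, a, m, i)
  "linta" → 5 new (l, i, n, t, a)
  "tavensarso" → 10 new (t, a, v, e, n, s, a, r, s, o)
  "belgalbel" → prefix "belgal" already present; 3 new (b, e, l)
  "tarunbel" → prefix "ta" already present; 6 new (r, u, n, b, e, l)
  "torvengal" → prefix "t" already present; 8 new (o, r, v, e, n, g, a, l)
  "ropador" → 7 new (r, o, p, a, d, o, r)
Total nodes = 10 + 5 + 10 + 3 + 6 + 8 + 7 = 49

49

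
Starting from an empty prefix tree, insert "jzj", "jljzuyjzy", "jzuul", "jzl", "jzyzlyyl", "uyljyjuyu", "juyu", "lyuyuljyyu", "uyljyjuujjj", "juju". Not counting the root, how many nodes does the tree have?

49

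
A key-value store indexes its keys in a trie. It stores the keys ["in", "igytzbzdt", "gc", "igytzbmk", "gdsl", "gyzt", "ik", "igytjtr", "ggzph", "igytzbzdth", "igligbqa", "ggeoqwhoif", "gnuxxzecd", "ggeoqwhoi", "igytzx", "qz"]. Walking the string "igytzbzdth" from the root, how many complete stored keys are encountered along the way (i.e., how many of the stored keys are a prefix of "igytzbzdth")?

Check each prefix of "igytzbzdth" against the stored set — each match is an end-marker on the path.
Prefixes of the query that are stored words: "igytzbzdt", "igytzbzdth"
Count: 2

2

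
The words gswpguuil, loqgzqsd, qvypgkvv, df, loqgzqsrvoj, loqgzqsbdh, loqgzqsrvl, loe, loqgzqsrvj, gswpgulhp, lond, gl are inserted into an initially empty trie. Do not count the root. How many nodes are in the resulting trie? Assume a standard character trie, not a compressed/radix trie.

Insert word by word; a character creates a node only if that edge doesn't already exist:
  "gswpguuil" → 9 new (g, s, w, p, g, u, u, i, l)
  "loqgzqsd" → 8 new (l, o, q, g, z, q, s, d)
  "qvypgkvv" → 8 new (q, v, y, p, g, k, v, v)
  "df" → 2 new (d, f)
  "loqgzqsrvoj" → prefix "loqgzqs" already present; 4 new (r, v, o, j)
  "loqgzqsbdh" → prefix "loqgzqs" already present; 3 new (b, d, h)
  "loqgzqsrvl" → prefix "loqgzqsrv" already present; 1 new (l)
  "loe" → prefix "lo" already present; 1 new (e)
  "loqgzqsrvj" → prefix "loqgzqsrv" already present; 1 new (j)
  "gswpgulhp" → prefix "gswpgu" already present; 3 new (l, h, p)
  "lond" → prefix "lo" already present; 2 new (n, d)
  "gl" → prefix "g" already present; 1 new (l)
Total nodes = 9 + 8 + 8 + 2 + 4 + 3 + 1 + 1 + 1 + 3 + 2 + 1 = 43

43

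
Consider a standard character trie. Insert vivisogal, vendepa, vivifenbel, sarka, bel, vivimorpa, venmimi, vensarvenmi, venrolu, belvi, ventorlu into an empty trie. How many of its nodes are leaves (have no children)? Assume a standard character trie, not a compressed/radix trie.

10

A leaf is a node with no children — equivalently, the end of a word that is not a proper prefix of any other stored word.
Those words: "belvi", "sarka", "vendepa", "venmimi", "venrolu", "vensarvenmi", "ventorlu", "vivifenbel", "vivimorpa", "vivisogal"
Leaf count: 10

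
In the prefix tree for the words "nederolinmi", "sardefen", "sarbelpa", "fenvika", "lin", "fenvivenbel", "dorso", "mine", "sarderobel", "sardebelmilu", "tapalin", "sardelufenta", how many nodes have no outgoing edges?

12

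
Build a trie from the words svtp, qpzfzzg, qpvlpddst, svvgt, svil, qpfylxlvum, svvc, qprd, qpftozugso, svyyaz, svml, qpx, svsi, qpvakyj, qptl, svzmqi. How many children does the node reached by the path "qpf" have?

2

Walk "qpf" from the root, arriving at one node.
Characters that immediately follow "qpf" among the stored strings: {t, y}.
That node has 2 child edges.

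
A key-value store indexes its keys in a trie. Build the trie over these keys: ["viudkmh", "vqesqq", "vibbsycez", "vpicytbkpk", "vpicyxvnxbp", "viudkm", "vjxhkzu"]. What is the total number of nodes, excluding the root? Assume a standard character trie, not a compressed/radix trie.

40

Insert word by word; a character creates a node only if that edge doesn't already exist:
  "viudkmh" → 7 new (v, i, u, d, k, m, h)
  "vqesqq" → prefix "v" already present; 5 new (q, e, s, q, q)
  "vibbsycez" → prefix "vi" already present; 7 new (b, b, s, y, c, e, z)
  "vpicytbkpk" → prefix "v" already present; 9 new (p, i, c, y, t, b, k, p, k)
  "vpicyxvnxbp" → prefix "vpicy" already present; 6 new (x, v, n, x, b, p)
  "viudkm" → prefix "viudkm" already present; 0 new (none)
  "vjxhkzu" → prefix "v" already present; 6 new (j, x, h, k, z, u)
Total nodes = 7 + 5 + 7 + 9 + 6 + 0 + 6 = 40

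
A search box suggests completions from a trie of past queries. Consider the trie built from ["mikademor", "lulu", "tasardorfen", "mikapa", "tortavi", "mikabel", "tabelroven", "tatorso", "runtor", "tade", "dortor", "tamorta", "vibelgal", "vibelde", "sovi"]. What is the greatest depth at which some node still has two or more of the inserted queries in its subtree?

Look for the deepest trie node that still has at least two words in its subtree.
e.g. "vibelde" and "vibelgal" share the prefix "vibel" of length 5; no pair shares a longer one.
Longest shared-prefix length: 5

5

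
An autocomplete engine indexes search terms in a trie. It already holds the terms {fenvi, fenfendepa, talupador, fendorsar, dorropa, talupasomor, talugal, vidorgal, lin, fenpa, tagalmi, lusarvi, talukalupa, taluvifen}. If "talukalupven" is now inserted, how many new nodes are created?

3

"talukalup" is already a path in the trie; the remaining "ven" must be added.
Each of the 3 remaining characters creates one node.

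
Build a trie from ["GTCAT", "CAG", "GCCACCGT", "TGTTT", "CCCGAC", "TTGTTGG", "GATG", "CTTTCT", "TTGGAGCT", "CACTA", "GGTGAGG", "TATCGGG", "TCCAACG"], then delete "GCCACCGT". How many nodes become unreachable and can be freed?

After clearing the end-marker at "GCCACCGT", prune upward until reaching a node still needed by another word.
The suffix "CCACCGT" (7 nodes) is used only by "GCCACCGT"; the node for "G" still has the child "T", so pruning stops there.
Nodes removed: 7

7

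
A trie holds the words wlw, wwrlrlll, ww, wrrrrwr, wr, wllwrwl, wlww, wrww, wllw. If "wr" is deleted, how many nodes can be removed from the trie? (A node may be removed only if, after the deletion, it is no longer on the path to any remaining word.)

0

Walk "wr" from the leaf back toward the root, removing each node that no remaining word uses.
Every node on "wr" is still needed (e.g. by "wrrrrwr"), so nothing is freed.
Nodes removed: 0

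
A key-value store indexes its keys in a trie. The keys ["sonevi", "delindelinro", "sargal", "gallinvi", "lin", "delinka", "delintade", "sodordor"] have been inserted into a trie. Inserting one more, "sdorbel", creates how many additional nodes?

6

"s" is already a path in the trie; the remaining "dorbel" must be added.
So 7 − 1 = 6 new nodes.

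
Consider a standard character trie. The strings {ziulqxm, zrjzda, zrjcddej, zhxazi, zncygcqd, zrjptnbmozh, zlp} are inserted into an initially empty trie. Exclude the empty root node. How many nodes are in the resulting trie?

39

Count nodes per top-level branch (shared prefixes stored once):
  'z'-branch (zhxazi, ziulqxm, zlp, zncygcqd, zrjcddej, zrjptnbmozh, zrjzda): 39 nodes
Sum: 39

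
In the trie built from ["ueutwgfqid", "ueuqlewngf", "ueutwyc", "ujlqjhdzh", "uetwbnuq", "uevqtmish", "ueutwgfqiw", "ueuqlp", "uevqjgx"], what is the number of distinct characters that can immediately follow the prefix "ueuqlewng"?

1

The children of the "ueuqlewng" node are the distinct next characters among strings starting with "ueuqlewng".
Distinct next characters after "ueuqlewng": f.
That node has 1 child edge.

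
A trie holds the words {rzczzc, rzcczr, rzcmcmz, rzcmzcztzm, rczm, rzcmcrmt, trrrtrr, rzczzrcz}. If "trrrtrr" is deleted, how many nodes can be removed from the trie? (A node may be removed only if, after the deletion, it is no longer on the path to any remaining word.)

7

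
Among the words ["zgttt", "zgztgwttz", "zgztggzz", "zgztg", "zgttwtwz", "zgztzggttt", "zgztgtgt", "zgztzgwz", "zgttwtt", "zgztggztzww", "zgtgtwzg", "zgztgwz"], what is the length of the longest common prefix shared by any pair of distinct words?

Equivalently: take the maximum, over all pairs, of their longest common prefix length.
e.g. "zgztggztzww" and "zgztggzz" share the prefix "zgztggz" of length 7; no pair shares a longer one.
Longest shared-prefix length: 7

7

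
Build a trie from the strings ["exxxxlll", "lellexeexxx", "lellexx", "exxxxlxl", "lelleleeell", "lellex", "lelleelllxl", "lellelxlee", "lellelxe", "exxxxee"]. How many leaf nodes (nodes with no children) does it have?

9

A leaf is a node with no children — equivalently, the end of a word that is not a proper prefix of any other stored word.
Those words: "exxxxee", "exxxxlll", "exxxxlxl", "lelleelllxl", "lelleleeell", "lellelxe", "lellelxlee", "lellexeexxx", "lellexx"
Leaf count: 9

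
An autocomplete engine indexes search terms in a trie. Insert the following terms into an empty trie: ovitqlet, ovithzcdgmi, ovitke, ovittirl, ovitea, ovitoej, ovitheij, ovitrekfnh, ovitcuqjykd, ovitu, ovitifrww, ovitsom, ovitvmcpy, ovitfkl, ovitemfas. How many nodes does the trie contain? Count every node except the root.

Insert word by word; a character creates a node only if that edge doesn't already exist:
  "ovitqlet" → 8 new (o, v, i, t, q, l, e, t)
  "ovithzcdgmi" → prefix "ovit" already present; 7 new (h, z, c, d, g, m, i)
  "ovitke" → prefix "ovit" already present; 2 new (k, e)
  "ovittirl" → prefix "ovit" already present; 4 new (t, i, r, l)
  "ovitea" → prefix "ovit" already present; 2 new (e, a)
  "ovitoej" → prefix "ovit" already present; 3 new (o, e, j)
  "ovitheij" → prefix "ovith" already present; 3 new (e, i, j)
  "ovitrekfnh" → prefix "ovit" already present; 6 new (r, e, k, f, n, h)
  "ovitcuqjykd" → prefix "ovit" already present; 7 new (c, u, q, j, y, k, d)
  "ovitu" → prefix "ovit" already present; 1 new (u)
  "ovitifrww" → prefix "ovit" already present; 5 new (i, f, r, w, w)
  "ovitsom" → prefix "ovit" already present; 3 new (s, o, m)
  "ovitvmcpy" → prefix "ovit" already present; 5 new (v, m, c, p, y)
  "ovitfkl" → prefix "ovit" already present; 3 new (f, k, l)
  "ovitemfas" → prefix "ovite" already present; 4 new (m, f, a, s)
Total nodes = 8 + 7 + 2 + 4 + 2 + 3 + 3 + 6 + 7 + 1 + 5 + 3 + 5 + 3 + 4 = 63

63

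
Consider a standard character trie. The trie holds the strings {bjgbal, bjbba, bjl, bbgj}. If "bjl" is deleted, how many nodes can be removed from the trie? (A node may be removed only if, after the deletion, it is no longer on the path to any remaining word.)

1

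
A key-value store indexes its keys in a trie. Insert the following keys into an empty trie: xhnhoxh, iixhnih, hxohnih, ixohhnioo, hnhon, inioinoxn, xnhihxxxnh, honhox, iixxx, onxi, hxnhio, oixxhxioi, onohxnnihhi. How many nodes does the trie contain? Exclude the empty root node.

82

For each word, the new-node count is its length minus the longest prefix already in the trie:
  "xhnhoxh" → 7 new (x, h, n, h, o, x, h)
  "iixhnih" → 7 new (i, i, x, h, n, i, h)
  "hxohnih" → 7 new (h, x, o, h, n, i, h)
  "ixohhnioo" → prefix "i" already present; 8 new (x, o, h, h, n, i, o, o)
  "hnhon" → prefix "h" already present; 4 new (n, h, o, n)
  "inioinoxn" → prefix "i" already present; 8 new (n, i, o, i, n, o, x, n)
  "xnhihxxxnh" → prefix "x" already present; 9 new (n, h, i, h, x, x, x, n, h)
  "honhox" → prefix "h" already present; 5 new (o, n, h, o, x)
  "iixxx" → prefix "iix" already present; 2 new (x, x)
  "onxi" → 4 new (o, n, x, i)
  "hxnhio" → prefix "hx" already present; 4 new (n, h, i, o)
  "oixxhxioi" → prefix "o" already present; 8 new (i, x, x, h, x, i, o, i)
  "onohxnnihhi" → prefix "on" already present; 9 new (o, h, x, n, n, i, h, h, i)
Total nodes = 7 + 7 + 7 + 8 + 4 + 8 + 9 + 5 + 2 + 4 + 4 + 8 + 9 = 82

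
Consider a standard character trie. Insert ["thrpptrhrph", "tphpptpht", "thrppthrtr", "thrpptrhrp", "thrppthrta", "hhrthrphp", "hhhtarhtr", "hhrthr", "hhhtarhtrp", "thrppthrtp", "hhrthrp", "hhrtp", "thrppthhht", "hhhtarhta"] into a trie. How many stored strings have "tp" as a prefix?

Traverse to the node for "tp", then collect every word in that subtree.
Matches: "tphpptpht"
Count: 1

1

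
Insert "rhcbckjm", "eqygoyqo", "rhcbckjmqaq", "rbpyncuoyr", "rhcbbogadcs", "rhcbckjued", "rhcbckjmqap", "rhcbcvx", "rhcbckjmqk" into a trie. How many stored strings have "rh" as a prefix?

Traverse to the node for "rh", then collect every word in that subtree.
Matches: "rhcbbogadcs", "rhcbckjm", "rhcbckjmqap", "rhcbckjmqaq", "rhcbckjmqk", "rhcbckjued", "rhcbcvx"
Count: 7

7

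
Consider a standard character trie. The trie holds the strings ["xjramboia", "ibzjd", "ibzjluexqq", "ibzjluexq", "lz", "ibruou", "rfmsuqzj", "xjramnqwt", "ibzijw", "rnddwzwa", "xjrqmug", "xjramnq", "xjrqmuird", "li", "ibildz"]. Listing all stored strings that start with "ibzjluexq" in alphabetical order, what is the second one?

ibzjluexqq

Words with prefix "ibzjluexq", in lexicographic order: "ibzjluexq", "ibzjluexqq"
Position 2: ibzjluexqq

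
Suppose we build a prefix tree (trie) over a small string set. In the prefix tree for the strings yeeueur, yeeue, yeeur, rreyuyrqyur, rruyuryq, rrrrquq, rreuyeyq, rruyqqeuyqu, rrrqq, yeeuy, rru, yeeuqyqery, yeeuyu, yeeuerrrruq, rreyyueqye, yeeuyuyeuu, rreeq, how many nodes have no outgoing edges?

13

Leaves are exactly the stored words that no other stored word extends.
Those words: "rreeq", "rreuyeyq", "rreyuyrqyur", "rreyyueqye", "rrrqq", "rrrrquq", "rruyqqeuyqu", "rruyuryq", "yeeuerrrruq", "yeeueur", "yeeuqyqery", "yeeur", "yeeuyuyeuu"
Leaf count: 13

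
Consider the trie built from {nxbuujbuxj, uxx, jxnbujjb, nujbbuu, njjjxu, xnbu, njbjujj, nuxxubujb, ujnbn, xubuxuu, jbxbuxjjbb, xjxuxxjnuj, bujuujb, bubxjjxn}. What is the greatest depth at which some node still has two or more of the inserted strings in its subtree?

2

Look for the deepest trie node that still has at least two words in its subtree.
e.g. "bubxjjxn" and "bujuujb" share the prefix "bu" of length 2; no pair shares a longer one.
Longest shared-prefix length: 2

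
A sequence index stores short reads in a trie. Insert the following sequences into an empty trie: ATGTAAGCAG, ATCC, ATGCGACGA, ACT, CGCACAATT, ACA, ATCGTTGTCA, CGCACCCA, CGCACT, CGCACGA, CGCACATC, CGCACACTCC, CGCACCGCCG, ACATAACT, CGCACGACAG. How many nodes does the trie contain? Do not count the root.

61

Trace insertions, counting only characters that open a new branch:
  "ATGTAAGCAG" → 10 new (A, T, G, T, A, A, G, C, A, G)
  "ATCC" → prefix "AT" already present; 2 new (C, C)
  "ATGCGACGA" → prefix "ATG" already present; 6 new (C, G, A, C, G, A)
  "ACT" → prefix "A" already present; 2 new (C, T)
  "CGCACAATT" → 9 new (C, G, C, A, C, A, A, T, T)
  "ACA" → prefix "AC" already present; 1 new (A)
  "ATCGTTGTCA" → prefix "ATC" already present; 7 new (G, T, T, G, T, C, A)
  "CGCACCCA" → prefix "CGCAC" already present; 3 new (C, C, A)
  "CGCACT" → prefix "CGCAC" already present; 1 new (T)
  "CGCACGA" → prefix "CGCAC" already present; 2 new (G, A)
  "CGCACATC" → prefix "CGCACA" already present; 2 new (T, C)
  "CGCACACTCC" → prefix "CGCACA" already present; 4 new (C, T, C, C)
  "CGCACCGCCG" → prefix "CGCACC" already present; 4 new (G, C, C, G)
  "ACATAACT" → prefix "ACA" already present; 5 new (T, A, A, C, T)
  "CGCACGACAG" → prefix "CGCACGA" already present; 3 new (C, A, G)
Total nodes = 10 + 2 + 6 + 2 + 9 + 1 + 7 + 3 + 1 + 2 + 2 + 4 + 4 + 5 + 3 = 61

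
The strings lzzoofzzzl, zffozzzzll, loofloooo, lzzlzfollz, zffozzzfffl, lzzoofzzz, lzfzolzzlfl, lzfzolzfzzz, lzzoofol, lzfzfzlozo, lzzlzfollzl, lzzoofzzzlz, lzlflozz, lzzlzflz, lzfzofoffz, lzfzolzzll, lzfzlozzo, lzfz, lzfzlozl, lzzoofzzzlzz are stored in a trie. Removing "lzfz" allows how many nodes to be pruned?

A node on "lzfz"'s path can go only if nothing else ends at it or branches off below it.
Every node on "lzfz" is still needed (e.g. by "lzfzolzzlfl"), so nothing is freed.
Nodes removed: 0

0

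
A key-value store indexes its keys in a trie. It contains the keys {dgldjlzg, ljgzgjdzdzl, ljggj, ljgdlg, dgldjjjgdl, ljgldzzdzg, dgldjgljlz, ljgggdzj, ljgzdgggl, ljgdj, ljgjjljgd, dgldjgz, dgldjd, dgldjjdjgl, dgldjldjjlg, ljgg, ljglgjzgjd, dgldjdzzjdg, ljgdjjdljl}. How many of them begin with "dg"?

8

Traverse to the node for "dg", then collect every word in that subtree.
Words under "dg": dgldjd, dgldjdzzjdg, dgldjgljlz, dgldjgz, dgldjjdjgl, dgldjjjgdl, dgldjldjjlg, dgldjlzg
Count: 8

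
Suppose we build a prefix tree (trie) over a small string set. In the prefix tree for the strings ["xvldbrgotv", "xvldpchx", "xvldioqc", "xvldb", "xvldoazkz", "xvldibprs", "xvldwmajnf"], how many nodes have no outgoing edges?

6

A leaf is a node with no children — equivalently, the end of a word that is not a proper prefix of any other stored word.
Those words: "xvldbrgotv", "xvldibprs", "xvldioqc", "xvldoazkz", "xvldpchx", "xvldwmajnf"
Leaf count: 6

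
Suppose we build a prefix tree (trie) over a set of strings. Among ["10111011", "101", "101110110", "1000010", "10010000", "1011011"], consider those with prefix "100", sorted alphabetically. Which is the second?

10010000

DFS of the "100" subtree visits, in order: "1000010", "10010000"
Position 2: 10010000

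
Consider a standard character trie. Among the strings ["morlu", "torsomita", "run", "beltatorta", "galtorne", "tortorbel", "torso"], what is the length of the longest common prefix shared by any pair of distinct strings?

5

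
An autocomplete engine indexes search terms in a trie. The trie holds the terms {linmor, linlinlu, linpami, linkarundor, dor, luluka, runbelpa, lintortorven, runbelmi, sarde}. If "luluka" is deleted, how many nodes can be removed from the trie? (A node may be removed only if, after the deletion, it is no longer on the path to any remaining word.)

A node on "luluka"'s path can go only if nothing else ends at it or branches off below it.
The suffix "uluka" (5 nodes) is used only by "luluka"; the node for "l" still has the child "i", so pruning stops there.
Nodes removed: 5

5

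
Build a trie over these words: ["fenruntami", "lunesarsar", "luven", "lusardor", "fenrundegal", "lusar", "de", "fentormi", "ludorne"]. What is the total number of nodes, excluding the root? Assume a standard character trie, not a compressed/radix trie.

46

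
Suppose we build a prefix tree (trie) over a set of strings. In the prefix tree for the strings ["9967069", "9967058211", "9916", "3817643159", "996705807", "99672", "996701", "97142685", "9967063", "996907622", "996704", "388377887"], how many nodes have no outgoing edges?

A leaf is a node with no children — equivalently, the end of a word that is not a proper prefix of any other stored word.
Those words: "3817643159", "388377887", "97142685", "9916", "996701", "996704", "996705807", "9967058211", "9967063", "9967069", "99672", "996907622"
Leaf count: 12

12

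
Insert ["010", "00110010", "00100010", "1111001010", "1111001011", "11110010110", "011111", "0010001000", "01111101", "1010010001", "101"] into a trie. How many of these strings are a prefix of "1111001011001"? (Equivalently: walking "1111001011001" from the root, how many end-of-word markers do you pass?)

2

Check each prefix of "1111001011001" against the stored set — each match is an end-marker on the path.
Prefixes of the query that are stored words: "1111001011", "11110010110"
Count: 2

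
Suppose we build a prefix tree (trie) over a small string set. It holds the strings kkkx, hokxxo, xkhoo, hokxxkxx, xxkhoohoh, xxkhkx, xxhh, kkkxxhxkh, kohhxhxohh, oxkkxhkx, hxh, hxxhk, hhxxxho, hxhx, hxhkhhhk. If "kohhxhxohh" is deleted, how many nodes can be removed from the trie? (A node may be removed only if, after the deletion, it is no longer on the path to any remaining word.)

9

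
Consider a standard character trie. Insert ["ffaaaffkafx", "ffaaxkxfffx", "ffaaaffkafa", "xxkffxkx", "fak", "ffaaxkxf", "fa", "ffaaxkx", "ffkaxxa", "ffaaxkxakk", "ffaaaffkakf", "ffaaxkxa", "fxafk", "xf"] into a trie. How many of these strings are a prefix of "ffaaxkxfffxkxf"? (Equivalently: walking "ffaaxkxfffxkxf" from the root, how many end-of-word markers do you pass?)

Walk "ffaaxkxfffxkxf" from the root; an end-of-word marker is hit whenever a stored word is a prefix of "ffaaxkxfffxkxf".
Prefixes of the query that are stored words: "ffaaxkx", "ffaaxkxf", "ffaaxkxfffx"
Count: 3

3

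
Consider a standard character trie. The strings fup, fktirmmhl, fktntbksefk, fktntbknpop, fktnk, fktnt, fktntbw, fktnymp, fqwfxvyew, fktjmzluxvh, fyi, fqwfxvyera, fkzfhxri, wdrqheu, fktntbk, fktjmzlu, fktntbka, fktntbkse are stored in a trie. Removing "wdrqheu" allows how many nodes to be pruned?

7

A node on "wdrqheu"'s path can go only if nothing else ends at it or branches off below it.
No other word shares any prefix with "wdrqheu", so all 7 of its nodes go.
Nodes removed: 7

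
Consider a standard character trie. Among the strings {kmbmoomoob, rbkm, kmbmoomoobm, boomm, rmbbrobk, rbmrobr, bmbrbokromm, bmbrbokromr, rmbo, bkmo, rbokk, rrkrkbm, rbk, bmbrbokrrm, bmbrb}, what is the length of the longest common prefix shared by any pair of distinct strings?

The deepest shared node is where two words last agree before diverging.
e.g. "bmbrbokromm" and "bmbrbokromr" share the prefix "bmbrbokrom" of length 10; no pair shares a longer one.
Longest shared-prefix length: 10

10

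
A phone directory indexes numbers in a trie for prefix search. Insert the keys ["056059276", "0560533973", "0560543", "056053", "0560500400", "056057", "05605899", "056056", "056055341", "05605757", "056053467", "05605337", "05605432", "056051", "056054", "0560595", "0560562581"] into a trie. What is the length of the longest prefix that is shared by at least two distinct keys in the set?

7

Equivalently: take the maximum, over all pairs, of their longest common prefix length.
e.g. "05605337" and "0560533973" share the prefix "0560533" of length 7; no pair shares a longer one.
Longest shared-prefix length: 7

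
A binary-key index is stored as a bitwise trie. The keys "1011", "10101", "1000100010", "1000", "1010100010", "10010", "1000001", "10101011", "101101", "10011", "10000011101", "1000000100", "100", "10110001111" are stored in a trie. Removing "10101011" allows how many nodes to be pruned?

A node on "10101011"'s path can go only if nothing else ends at it or branches off below it.
The suffix "11" (2 nodes) is used only by "10101011"; the node for "101010" still has the child "0", so pruning stops there.
Nodes removed: 2

2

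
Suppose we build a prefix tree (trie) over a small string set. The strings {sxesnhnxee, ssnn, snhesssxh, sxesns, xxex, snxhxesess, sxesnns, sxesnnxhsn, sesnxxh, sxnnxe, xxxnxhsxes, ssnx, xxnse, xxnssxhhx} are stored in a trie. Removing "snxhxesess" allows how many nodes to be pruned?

8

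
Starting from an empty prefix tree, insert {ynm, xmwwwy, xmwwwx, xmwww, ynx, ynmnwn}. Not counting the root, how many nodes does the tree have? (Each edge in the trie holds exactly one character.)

Insert word by word; a character creates a node only if that edge doesn't already exist:
  "ynm" → 3 new (y, n, m)
  "xmwwwy" → 6 new (x, m, w, w, w, y)
  "xmwwwx" → prefix "xmwww" already present; 1 new (x)
  "xmwww" → prefix "xmwww" already present; 0 new (none)
  "ynx" → prefix "yn" already present; 1 new (x)
  "ynmnwn" → prefix "ynm" already present; 3 new (n, w, n)
Total nodes = 3 + 6 + 1 + 0 + 1 + 3 = 14

14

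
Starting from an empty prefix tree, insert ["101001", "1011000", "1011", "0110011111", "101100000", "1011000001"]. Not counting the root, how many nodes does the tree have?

Trace insertions, counting only characters that open a new branch:
  "101001" → 6 new (1, 0, 1, 0, 0, 1)
  "1011000" → prefix "101" already present; 4 new (1, 0, 0, 0)
  "1011" → prefix "1011" already present; 0 new (none)
  "0110011111" → 10 new (0, 1, 1, 0, 0, 1, 1, 1, 1, 1)
  "101100000" → prefix "1011000" already present; 2 new (0, 0)
  "1011000001" → prefix "101100000" already present; 1 new (1)
Total nodes = 6 + 4 + 0 + 10 + 2 + 1 = 23

23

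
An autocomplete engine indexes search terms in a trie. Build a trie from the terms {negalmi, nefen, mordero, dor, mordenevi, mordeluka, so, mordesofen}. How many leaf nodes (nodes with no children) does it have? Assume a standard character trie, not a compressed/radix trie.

8

Leaves are exactly the stored words that no other stored word extends.
Those words: "dor", "mordeluka", "mordenevi", "mordero", "mordesofen", "nefen", "negalmi", "so"
Leaf count: 8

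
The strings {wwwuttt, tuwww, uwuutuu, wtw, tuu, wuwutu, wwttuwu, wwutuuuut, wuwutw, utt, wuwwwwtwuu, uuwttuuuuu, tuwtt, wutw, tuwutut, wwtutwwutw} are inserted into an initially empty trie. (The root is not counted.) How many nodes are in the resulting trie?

Insert word by word; a character creates a node only if that edge doesn't already exist:
  "wwwuttt" → 7 new (w, w, w, u, t, t, t)
  "tuwww" → 5 new (t, u, w, w, w)
  "uwuutuu" → 7 new (u, w, u, u, t, u, u)
  "wtw" → prefix "w" already present; 2 new (t, w)
  "tuu" → prefix "tu" already present; 1 new (u)
  "wuwutu" → prefix "w" already present; 5 new (u, w, u, t, u)
  "wwttuwu" → prefix "ww" already present; 5 new (t, t, u, w, u)
  "wwutuuuut" → prefix "ww" already present; 7 new (u, t, u, u, u, u, t)
  "wuwutw" → prefix "wuwut" already present; 1 new (w)
  "utt" → prefix "u" already present; 2 new (t, t)
  "wuwwwwtwuu" → prefix "wuw" already present; 7 new (w, w, w, t, w, u, u)
  "uuwttuuuuu" → prefix "u" already present; 9 new (u, w, t, t, u, u, u, u, u)
  "tuwtt" → prefix "tuw" already present; 2 new (t, t)
  "wutw" → prefix "wu" already present; 2 new (t, w)
  "tuwutut" → prefix "tuw" already present; 4 new (u, t, u, t)
  "wwtutwwutw" → prefix "wwt" already present; 7 new (u, t, w, w, u, t, w)
Total nodes = 7 + 5 + 7 + 2 + 1 + 5 + 5 + 7 + 1 + 2 + 7 + 9 + 2 + 2 + 4 + 7 = 73

73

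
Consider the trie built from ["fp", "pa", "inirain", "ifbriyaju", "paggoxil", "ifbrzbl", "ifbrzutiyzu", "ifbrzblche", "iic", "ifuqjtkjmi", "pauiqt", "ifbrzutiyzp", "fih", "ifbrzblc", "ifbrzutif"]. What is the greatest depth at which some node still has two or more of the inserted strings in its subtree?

Look for the deepest trie node that still has at least two words in its subtree.
"ifbrzutiyzp" and "ifbrzutiyzu" agree on "ifbrzutiyz" (10 characters) before diverging; nothing deeper is shared.
Longest shared-prefix length: 10

10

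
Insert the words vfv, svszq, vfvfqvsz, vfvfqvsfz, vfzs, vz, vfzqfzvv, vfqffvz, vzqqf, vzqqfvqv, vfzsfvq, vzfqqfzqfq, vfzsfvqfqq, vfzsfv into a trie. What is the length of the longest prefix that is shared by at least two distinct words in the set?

7

The deepest shared node is where two words last agree before diverging.
"vfvfqvsfz" and "vfvfqvsz" agree on "vfvfqvs" (7 characters) before diverging; nothing deeper is shared.
Longest shared-prefix length: 7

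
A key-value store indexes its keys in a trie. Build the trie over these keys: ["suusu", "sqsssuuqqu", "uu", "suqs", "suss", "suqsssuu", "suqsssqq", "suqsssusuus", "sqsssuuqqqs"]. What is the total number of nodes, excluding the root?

32

Insert word by word; a character creates a node only if that edge doesn't already exist:
  "suusu" → 5 new (s, u, u, s, u)
  "sqsssuuqqu" → prefix "s" already present; 9 new (q, s, s, s, u, u, q, q, u)
  "uu" → 2 new (u, u)
  "suqs" → prefix "su" already present; 2 new (q, s)
  "suss" → prefix "su" already present; 2 new (s, s)
  "suqsssuu" → prefix "suqs" already present; 4 new (s, s, u, u)
  "suqsssqq" → prefix "suqsss" already present; 2 new (q, q)
  "suqsssusuus" → prefix "suqsssu" already present; 4 new (s, u, u, s)
  "sqsssuuqqqs" → prefix "sqsssuuqq" already present; 2 new (q, s)
Total nodes = 5 + 9 + 2 + 2 + 2 + 4 + 2 + 4 + 2 = 32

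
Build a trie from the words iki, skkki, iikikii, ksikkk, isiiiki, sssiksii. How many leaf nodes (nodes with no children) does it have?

6

Leaves are exactly the stored words that no other stored word extends.
Those words: "iikikii", "iki", "isiiiki", "ksikkk", "skkki", "sssiksii"
Leaf count: 6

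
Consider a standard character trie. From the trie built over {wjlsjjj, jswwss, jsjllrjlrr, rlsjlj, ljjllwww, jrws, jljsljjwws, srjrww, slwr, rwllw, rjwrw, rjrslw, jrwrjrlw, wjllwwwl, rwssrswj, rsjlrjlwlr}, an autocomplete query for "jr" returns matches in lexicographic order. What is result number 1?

jrwrjrlw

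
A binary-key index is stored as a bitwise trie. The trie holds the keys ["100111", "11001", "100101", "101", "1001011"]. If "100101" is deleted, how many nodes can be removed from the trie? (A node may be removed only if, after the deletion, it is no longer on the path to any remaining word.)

0

Walk "100101" from the leaf back toward the root, removing each node that no remaining word uses.
Every node on "100101" is still needed (e.g. by "1001011"), so nothing is freed.
Nodes removed: 0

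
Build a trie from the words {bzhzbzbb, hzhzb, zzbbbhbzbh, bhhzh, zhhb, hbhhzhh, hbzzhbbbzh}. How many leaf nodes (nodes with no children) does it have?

Leaves are exactly the stored words that no other stored word extends.
Those words: "bhhzh", "bzhzbzbb", "hbhhzhh", "hbzzhbbbzh", "hzhzb", "zhhb", "zzbbbhbzbh"
Leaf count: 7

7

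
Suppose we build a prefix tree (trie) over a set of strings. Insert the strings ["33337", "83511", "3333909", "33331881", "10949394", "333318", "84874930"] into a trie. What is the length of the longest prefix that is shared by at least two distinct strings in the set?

The deepest shared node is where two words last agree before diverging.
"333318" and "33331881" agree on "333318" (6 characters) before diverging; nothing deeper is shared.
Longest shared-prefix length: 6

6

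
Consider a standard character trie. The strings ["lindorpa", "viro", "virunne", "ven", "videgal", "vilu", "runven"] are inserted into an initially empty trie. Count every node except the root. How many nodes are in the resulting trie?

31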